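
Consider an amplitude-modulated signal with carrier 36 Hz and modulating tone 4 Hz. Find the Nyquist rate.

80 Hz

AM sidebands sit at fc ± fm = 32 Hz and 40 Hz.
Highest-frequency component: 40 Hz.
Nyquist rate = 2 × 40 Hz = 80 Hz.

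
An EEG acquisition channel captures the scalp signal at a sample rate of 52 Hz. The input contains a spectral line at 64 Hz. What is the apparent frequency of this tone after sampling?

12 Hz

64 Hz mod fs = 12 Hz.
12 Hz ≤ fs/2 = 26 Hz, appears at 12 Hz.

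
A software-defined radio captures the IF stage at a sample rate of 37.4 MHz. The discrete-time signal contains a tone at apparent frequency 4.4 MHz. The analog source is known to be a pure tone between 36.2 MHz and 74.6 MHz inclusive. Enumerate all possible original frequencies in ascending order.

41.8 MHz, 70.4 MHz

Frequencies that alias to 4.4 MHz are k·fs ± 4.4 MHz for integer k ≥ 0.
k=0: 4.4 MHz.
k=1: 33 MHz, 41.8 MHz.
k=2: 70.4 MHz, 79.2 MHz.
k=3: 107.8 MHz, 116.6 MHz.
Within [36.2 MHz, 74.6 MHz]: 41.8 MHz, 70.4 MHz.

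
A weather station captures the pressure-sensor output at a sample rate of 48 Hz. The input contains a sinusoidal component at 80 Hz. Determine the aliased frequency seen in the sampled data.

80 Hz mod fs = 32 Hz.
32 Hz > fs/2 = 24 Hz, folds to fs − 32 Hz = 16 Hz.

16 Hz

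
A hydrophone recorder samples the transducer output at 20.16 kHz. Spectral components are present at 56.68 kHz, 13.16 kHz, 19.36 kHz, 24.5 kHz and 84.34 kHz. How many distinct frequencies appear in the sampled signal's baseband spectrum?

5

fs/2 = 10.08 kHz.
56.68 kHz mod fs = 16.36 kHz.
16.36 kHz > fs/2 = 10.08 kHz, folds to fs − 16.36 kHz = 3.8 kHz.
13.16 kHz > fs/2 = 10.08 kHz, folds to fs − 13.16 kHz = 7 kHz.
19.36 kHz > fs/2 = 10.08 kHz, folds to fs − 19.36 kHz = 0.8 kHz.
24.5 kHz mod fs = 4.34 kHz.
4.34 kHz ≤ fs/2 = 10.08 kHz, appears at 4.34 kHz.
84.34 kHz mod fs = 3.7 kHz.
3.7 kHz ≤ fs/2 = 10.08 kHz, appears at 3.7 kHz.
Distinct values: {0.8 kHz, 3.7 kHz, 3.8 kHz, 4.34 kHz, 7 kHz} → 5.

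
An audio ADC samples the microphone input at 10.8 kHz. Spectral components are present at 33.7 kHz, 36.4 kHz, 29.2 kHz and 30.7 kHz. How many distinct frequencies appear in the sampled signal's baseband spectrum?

4

fs/2 = 5.4 kHz.
33.7 kHz mod fs = 1.3 kHz.
1.3 kHz ≤ fs/2 = 5.4 kHz, appears at 1.3 kHz.
36.4 kHz mod fs = 4 kHz.
4 kHz ≤ fs/2 = 5.4 kHz, appears at 4 kHz.
29.2 kHz mod fs = 7.6 kHz.
7.6 kHz > fs/2 = 5.4 kHz, folds to fs − 7.6 kHz = 3.2 kHz.
30.7 kHz mod fs = 9.1 kHz.
9.1 kHz > fs/2 = 5.4 kHz, folds to fs − 9.1 kHz = 1.7 kHz.
Distinct values: {1.3 kHz, 1.7 kHz, 3.2 kHz, 4 kHz} → 4.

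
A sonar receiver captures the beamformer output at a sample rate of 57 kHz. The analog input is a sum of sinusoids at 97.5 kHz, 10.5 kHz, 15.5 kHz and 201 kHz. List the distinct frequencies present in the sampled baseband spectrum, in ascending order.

10.5 kHz, 15.5 kHz, 16.5 kHz, 27 kHz

fs/2 = 28.5 kHz.
97.5 kHz mod fs = 40.5 kHz.
40.5 kHz > fs/2 = 28.5 kHz, folds to fs − 40.5 kHz = 16.5 kHz.
10.5 kHz ≤ fs/2 = 28.5 kHz, passes unchanged.
15.5 kHz ≤ fs/2 = 28.5 kHz, passes unchanged.
201 kHz mod fs = 30 kHz.
30 kHz > fs/2 = 28.5 kHz, folds to fs − 30 kHz = 27 kHz.
Distinct values: {10.5 kHz, 15.5 kHz, 16.5 kHz, 27 kHz}.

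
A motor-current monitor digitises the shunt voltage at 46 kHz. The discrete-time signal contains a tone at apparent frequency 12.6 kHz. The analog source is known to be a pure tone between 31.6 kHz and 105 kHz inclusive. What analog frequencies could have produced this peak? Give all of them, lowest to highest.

Frequencies that alias to 12.6 kHz are k·fs ± 12.6 kHz for integer k ≥ 0.
k=0: 12.6 kHz.
k=1: 33.4 kHz, 58.6 kHz.
k=2: 79.4 kHz, 104.6 kHz.
k=3: 125.4 kHz, 150.6 kHz.
Within [31.6 kHz, 105 kHz]: 33.4 kHz, 58.6 kHz, 79.4 kHz, 104.6 kHz.

33.4 kHz, 58.6 kHz, 79.4 kHz, 104.6 kHz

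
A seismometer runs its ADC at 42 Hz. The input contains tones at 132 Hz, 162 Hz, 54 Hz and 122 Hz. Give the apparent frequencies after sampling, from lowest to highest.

4 Hz, 6 Hz, 12 Hz

fs/2 = 21 Hz.
132 Hz mod fs = 6 Hz.
6 Hz ≤ fs/2 = 21 Hz, appears at 6 Hz.
162 Hz mod fs = 36 Hz.
36 Hz > fs/2 = 21 Hz, folds to fs − 36 Hz = 6 Hz.
54 Hz mod fs = 12 Hz.
12 Hz ≤ fs/2 = 21 Hz, appears at 12 Hz.
122 Hz mod fs = 38 Hz.
38 Hz > fs/2 = 21 Hz, folds to fs − 38 Hz = 4 Hz.
Distinct values: {4 Hz, 6 Hz, 12 Hz}.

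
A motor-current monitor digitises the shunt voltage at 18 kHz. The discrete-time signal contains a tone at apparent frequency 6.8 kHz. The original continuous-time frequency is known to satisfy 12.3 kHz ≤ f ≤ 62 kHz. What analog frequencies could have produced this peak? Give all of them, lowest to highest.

24.8 kHz, 29.2 kHz, 42.8 kHz, 47.2 kHz, 60.8 kHz

Frequencies that alias to 6.8 kHz are k·fs ± 6.8 kHz for integer k ≥ 0.
k=0: 6.8 kHz.
k=1: 11.2 kHz, 24.8 kHz.
k=2: 29.2 kHz, 42.8 kHz.
k=3: 47.2 kHz, 60.8 kHz.
k=4: 65.2 kHz, 78.8 kHz.
Within [12.3 kHz, 62 kHz]: 24.8 kHz, 29.2 kHz, 42.8 kHz, 47.2 kHz, 60.8 kHz.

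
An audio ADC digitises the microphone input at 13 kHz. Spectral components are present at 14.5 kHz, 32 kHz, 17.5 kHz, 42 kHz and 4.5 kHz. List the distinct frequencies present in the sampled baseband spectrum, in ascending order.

1.5 kHz, 3 kHz, 4.5 kHz, 6 kHz

fs/2 = 6.5 kHz.
14.5 kHz mod fs = 1.5 kHz.
1.5 kHz ≤ fs/2 = 6.5 kHz, appears at 1.5 kHz.
32 kHz mod fs = 6 kHz.
6 kHz ≤ fs/2 = 6.5 kHz, appears at 6 kHz.
17.5 kHz mod fs = 4.5 kHz.
4.5 kHz ≤ fs/2 = 6.5 kHz, appears at 4.5 kHz.
42 kHz mod fs = 3 kHz.
3 kHz ≤ fs/2 = 6.5 kHz, appears at 3 kHz.
4.5 kHz ≤ fs/2 = 6.5 kHz, passes unchanged.
Distinct values: {1.5 kHz, 3 kHz, 4.5 kHz, 6 kHz}.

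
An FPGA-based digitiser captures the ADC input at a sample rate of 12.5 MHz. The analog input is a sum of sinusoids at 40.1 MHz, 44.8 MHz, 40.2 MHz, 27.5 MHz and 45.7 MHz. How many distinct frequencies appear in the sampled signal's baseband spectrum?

fs/2 = 6.25 MHz.
40.1 MHz mod fs = 2.6 MHz.
2.6 MHz ≤ fs/2 = 6.25 MHz, appears at 2.6 MHz.
44.8 MHz mod fs = 7.3 MHz.
7.3 MHz > fs/2 = 6.25 MHz, folds to fs − 7.3 MHz = 5.2 MHz.
40.2 MHz mod fs = 2.7 MHz.
2.7 MHz ≤ fs/2 = 6.25 MHz, appears at 2.7 MHz.
27.5 MHz mod fs = 2.5 MHz.
2.5 MHz ≤ fs/2 = 6.25 MHz, appears at 2.5 MHz.
45.7 MHz mod fs = 8.2 MHz.
8.2 MHz > fs/2 = 6.25 MHz, folds to fs − 8.2 MHz = 4.3 MHz.
Distinct values: {2.5 MHz, 2.6 MHz, 2.7 MHz, 4.3 MHz, 5.2 MHz} → 5.

5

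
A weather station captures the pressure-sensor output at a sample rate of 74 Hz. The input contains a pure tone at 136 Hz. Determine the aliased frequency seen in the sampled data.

12 Hz

136 Hz mod fs = 62 Hz.
62 Hz > fs/2 = 37 Hz, folds to fs − 62 Hz = 12 Hz.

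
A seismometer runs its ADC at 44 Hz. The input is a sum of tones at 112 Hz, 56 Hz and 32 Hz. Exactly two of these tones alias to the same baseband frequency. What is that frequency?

fs/2 = 22 Hz.
112 Hz mod fs = 24 Hz.
24 Hz > fs/2 = 22 Hz, folds to fs − 24 Hz = 20 Hz.
56 Hz mod fs = 12 Hz.
12 Hz ≤ fs/2 = 22 Hz, appears at 12 Hz.
32 Hz > fs/2 = 22 Hz, folds to fs − 32 Hz = 12 Hz.
32 Hz and 56 Hz both map to 12 Hz.

12 Hz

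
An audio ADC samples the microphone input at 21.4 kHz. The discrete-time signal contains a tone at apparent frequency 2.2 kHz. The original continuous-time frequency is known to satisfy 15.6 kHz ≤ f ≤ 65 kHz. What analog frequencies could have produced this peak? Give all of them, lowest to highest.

Frequencies that alias to 2.2 kHz are k·fs ± 2.2 kHz for integer k ≥ 0.
k=0: 2.2 kHz.
k=1: 19.2 kHz, 23.6 kHz.
k=2: 40.6 kHz, 45 kHz.
k=3: 62 kHz, 66.4 kHz.
k=4: 83.4 kHz, 87.8 kHz.
Within [15.6 kHz, 65 kHz]: 19.2 kHz, 23.6 kHz, 40.6 kHz, 45 kHz, 62 kHz.

19.2 kHz, 23.6 kHz, 40.6 kHz, 45 kHz, 62 kHz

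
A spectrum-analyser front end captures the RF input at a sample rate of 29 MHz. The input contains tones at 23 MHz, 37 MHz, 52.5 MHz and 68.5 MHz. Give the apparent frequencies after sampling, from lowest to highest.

fs/2 = 14.5 MHz.
23 MHz > fs/2 = 14.5 MHz, folds to fs − 23 MHz = 6 MHz.
37 MHz mod fs = 8 MHz.
8 MHz ≤ fs/2 = 14.5 MHz, appears at 8 MHz.
52.5 MHz mod fs = 23.5 MHz.
23.5 MHz > fs/2 = 14.5 MHz, folds to fs − 23.5 MHz = 5.5 MHz.
68.5 MHz mod fs = 10.5 MHz.
10.5 MHz ≤ fs/2 = 14.5 MHz, appears at 10.5 MHz.
Distinct values: {5.5 MHz, 6 MHz, 8 MHz, 10.5 MHz}.

5.5 MHz, 6 MHz, 8 MHz, 10.5 MHz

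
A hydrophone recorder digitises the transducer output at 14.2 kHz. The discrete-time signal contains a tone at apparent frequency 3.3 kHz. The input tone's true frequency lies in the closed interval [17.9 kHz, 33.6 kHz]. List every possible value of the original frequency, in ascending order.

25.1 kHz, 31.7 kHz

Frequencies that alias to 3.3 kHz are k·fs ± 3.3 kHz for integer k ≥ 0.
k=0: 3.3 kHz.
k=1: 10.9 kHz, 17.5 kHz.
k=2: 25.1 kHz, 31.7 kHz.
k=3: 39.3 kHz, 45.9 kHz.
Within [17.9 kHz, 33.6 kHz]: 25.1 kHz, 31.7 kHz.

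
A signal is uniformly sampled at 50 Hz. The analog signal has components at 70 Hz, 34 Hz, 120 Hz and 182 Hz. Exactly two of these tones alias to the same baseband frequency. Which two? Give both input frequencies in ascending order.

70 Hz, 120 Hz

fs/2 = 25 Hz.
70 Hz mod fs = 20 Hz.
20 Hz ≤ fs/2 = 25 Hz, appears at 20 Hz.
34 Hz > fs/2 = 25 Hz, folds to fs − 34 Hz = 16 Hz.
120 Hz mod fs = 20 Hz.
20 Hz ≤ fs/2 = 25 Hz, appears at 20 Hz.
182 Hz mod fs = 32 Hz.
32 Hz > fs/2 = 25 Hz, folds to fs − 32 Hz = 18 Hz.
70 Hz and 120 Hz both map to 20 Hz.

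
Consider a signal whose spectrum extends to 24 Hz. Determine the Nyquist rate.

Nyquist rate = 2 × 24 Hz = 48 Hz.

48 Hz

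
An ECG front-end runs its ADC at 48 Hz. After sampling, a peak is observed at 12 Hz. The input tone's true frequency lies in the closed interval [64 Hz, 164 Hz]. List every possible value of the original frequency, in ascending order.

84 Hz, 108 Hz, 132 Hz, 156 Hz

Frequencies that alias to 12 Hz are k·fs ± 12 Hz for integer k ≥ 0.
k=0: 12 Hz.
k=1: 36 Hz, 60 Hz.
k=2: 84 Hz, 108 Hz.
k=3: 132 Hz, 156 Hz.
k=4: 180 Hz, 204 Hz.
Within [64 Hz, 164 Hz]: 84 Hz, 108 Hz, 132 Hz, 156 Hz.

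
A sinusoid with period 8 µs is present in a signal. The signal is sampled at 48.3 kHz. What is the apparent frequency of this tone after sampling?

T = 8 µs → f = 1/T = 125 kHz.
125 kHz mod fs = 28.4 kHz.
28.4 kHz > fs/2 = 24.15 kHz, folds to fs − 28.4 kHz = 19.9 kHz.

19.9 kHz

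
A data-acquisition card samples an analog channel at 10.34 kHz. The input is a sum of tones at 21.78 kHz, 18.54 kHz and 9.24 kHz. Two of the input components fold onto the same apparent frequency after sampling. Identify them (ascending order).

fs/2 = 5.17 kHz.
21.78 kHz mod fs = 1.1 kHz.
1.1 kHz ≤ fs/2 = 5.17 kHz, appears at 1.1 kHz.
18.54 kHz mod fs = 8.2 kHz.
8.2 kHz > fs/2 = 5.17 kHz, folds to fs − 8.2 kHz = 2.14 kHz.
9.24 kHz > fs/2 = 5.17 kHz, folds to fs − 9.24 kHz = 1.1 kHz.
9.24 kHz and 21.78 kHz both map to 1.1 kHz.

9.24 kHz, 21.78 kHz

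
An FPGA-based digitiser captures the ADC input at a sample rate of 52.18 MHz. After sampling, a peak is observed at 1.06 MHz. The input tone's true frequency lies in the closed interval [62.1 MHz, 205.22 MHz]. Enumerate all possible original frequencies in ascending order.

103.3 MHz, 105.42 MHz, 155.48 MHz, 157.6 MHz

Frequencies that alias to 1.06 MHz are k·fs ± 1.06 MHz for integer k ≥ 0.
k=0: 1.06 MHz.
k=1: 51.12 MHz, 53.24 MHz.
k=2: 103.3 MHz, 105.42 MHz.
k=3: 155.48 MHz, 157.6 MHz.
k=4: 207.66 MHz, 209.78 MHz.
Within [62.1 MHz, 205.22 MHz]: 103.3 MHz, 105.42 MHz, 155.48 MHz, 157.6 MHz.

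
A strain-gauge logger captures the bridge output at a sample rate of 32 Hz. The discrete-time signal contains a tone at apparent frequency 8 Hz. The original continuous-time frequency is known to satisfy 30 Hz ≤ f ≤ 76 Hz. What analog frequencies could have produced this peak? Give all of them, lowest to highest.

40 Hz, 56 Hz, 72 Hz

Frequencies that alias to 8 Hz are k·fs ± 8 Hz for integer k ≥ 0.
k=0: 8 Hz.
k=1: 24 Hz, 40 Hz.
k=2: 56 Hz, 72 Hz.
k=3: 88 Hz, 104 Hz.
Within [30 Hz, 76 Hz]: 40 Hz, 56 Hz, 72 Hz.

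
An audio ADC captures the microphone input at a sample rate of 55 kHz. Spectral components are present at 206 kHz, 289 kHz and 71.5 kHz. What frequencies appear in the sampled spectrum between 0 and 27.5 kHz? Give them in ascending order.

fs/2 = 27.5 kHz.
206 kHz mod fs = 41 kHz.
41 kHz > fs/2 = 27.5 kHz, folds to fs − 41 kHz = 14 kHz.
289 kHz mod fs = 14 kHz.
14 kHz ≤ fs/2 = 27.5 kHz, appears at 14 kHz.
71.5 kHz mod fs = 16.5 kHz.
16.5 kHz ≤ fs/2 = 27.5 kHz, appears at 16.5 kHz.
Distinct values: {14 kHz, 16.5 kHz}.

14 kHz, 16.5 kHz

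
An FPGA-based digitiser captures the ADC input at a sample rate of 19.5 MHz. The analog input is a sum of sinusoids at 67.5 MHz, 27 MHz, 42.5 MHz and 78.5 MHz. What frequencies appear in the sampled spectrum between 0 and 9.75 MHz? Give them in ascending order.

0.5 MHz, 3.5 MHz, 7.5 MHz, 9 MHz

fs/2 = 9.75 MHz.
67.5 MHz mod fs = 9 MHz.
9 MHz ≤ fs/2 = 9.75 MHz, appears at 9 MHz.
27 MHz mod fs = 7.5 MHz.
7.5 MHz ≤ fs/2 = 9.75 MHz, appears at 7.5 MHz.
42.5 MHz mod fs = 3.5 MHz.
3.5 MHz ≤ fs/2 = 9.75 MHz, appears at 3.5 MHz.
78.5 MHz mod fs = 0.5 MHz.
0.5 MHz ≤ fs/2 = 9.75 MHz, appears at 0.5 MHz.
Distinct values: {0.5 MHz, 3.5 MHz, 7.5 MHz, 9 MHz}.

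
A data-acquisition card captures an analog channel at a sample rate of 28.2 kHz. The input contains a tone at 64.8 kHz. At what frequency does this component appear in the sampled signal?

8.4 kHz

64.8 kHz mod fs = 8.4 kHz.
8.4 kHz ≤ fs/2 = 14.1 kHz, appears at 8.4 kHz.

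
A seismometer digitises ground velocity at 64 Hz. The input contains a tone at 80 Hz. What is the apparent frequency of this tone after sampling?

80 Hz mod fs = 16 Hz.
16 Hz ≤ fs/2 = 32 Hz, appears at 16 Hz.

16 Hz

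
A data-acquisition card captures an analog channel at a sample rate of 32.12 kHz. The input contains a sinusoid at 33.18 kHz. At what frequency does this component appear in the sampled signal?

1.06 kHz

33.18 kHz mod fs = 1.06 kHz.
1.06 kHz ≤ fs/2 = 16.06 kHz, appears at 1.06 kHz.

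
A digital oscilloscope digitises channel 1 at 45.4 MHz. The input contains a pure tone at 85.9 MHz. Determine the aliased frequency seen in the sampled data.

4.9 MHz

85.9 MHz mod fs = 40.5 MHz.
40.5 MHz > fs/2 = 22.7 MHz, folds to fs − 40.5 MHz = 4.9 MHz.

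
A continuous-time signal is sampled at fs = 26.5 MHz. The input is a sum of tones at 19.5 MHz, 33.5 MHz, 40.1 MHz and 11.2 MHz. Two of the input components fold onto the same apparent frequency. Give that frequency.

7 MHz

fs/2 = 13.25 MHz.
19.5 MHz > fs/2 = 13.25 MHz, folds to fs − 19.5 MHz = 7 MHz.
33.5 MHz mod fs = 7 MHz.
7 MHz ≤ fs/2 = 13.25 MHz, appears at 7 MHz.
40.1 MHz mod fs = 13.6 MHz.
13.6 MHz > fs/2 = 13.25 MHz, folds to fs − 13.6 MHz = 12.9 MHz.
11.2 MHz ≤ fs/2 = 13.25 MHz, passes unchanged.
19.5 MHz and 33.5 MHz both map to 7 MHz.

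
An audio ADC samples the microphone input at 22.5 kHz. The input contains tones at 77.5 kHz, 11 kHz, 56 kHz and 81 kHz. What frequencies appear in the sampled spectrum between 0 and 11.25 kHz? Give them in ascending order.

9 kHz, 10 kHz, 11 kHz

fs/2 = 11.25 kHz.
77.5 kHz mod fs = 10 kHz.
10 kHz ≤ fs/2 = 11.25 kHz, appears at 10 kHz.
11 kHz ≤ fs/2 = 11.25 kHz, passes unchanged.
56 kHz mod fs = 11 kHz.
11 kHz ≤ fs/2 = 11.25 kHz, appears at 11 kHz.
81 kHz mod fs = 13.5 kHz.
13.5 kHz > fs/2 = 11.25 kHz, folds to fs − 13.5 kHz = 9 kHz.
Distinct values: {9 kHz, 10 kHz, 11 kHz}.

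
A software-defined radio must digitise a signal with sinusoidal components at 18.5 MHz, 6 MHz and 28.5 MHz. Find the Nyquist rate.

57 MHz

Highest-frequency component: 28.5 MHz.
Nyquist rate = 2 × 28.5 MHz = 57 MHz.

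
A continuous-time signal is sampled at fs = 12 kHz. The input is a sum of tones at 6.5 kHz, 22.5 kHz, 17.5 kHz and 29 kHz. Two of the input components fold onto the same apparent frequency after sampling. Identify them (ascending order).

fs/2 = 6 kHz.
6.5 kHz > fs/2 = 6 kHz, folds to fs − 6.5 kHz = 5.5 kHz.
22.5 kHz mod fs = 10.5 kHz.
10.5 kHz > fs/2 = 6 kHz, folds to fs − 10.5 kHz = 1.5 kHz.
17.5 kHz mod fs = 5.5 kHz.
5.5 kHz ≤ fs/2 = 6 kHz, appears at 5.5 kHz.
29 kHz mod fs = 5 kHz.
5 kHz ≤ fs/2 = 6 kHz, appears at 5 kHz.
6.5 kHz and 17.5 kHz both map to 5.5 kHz.

6.5 kHz, 17.5 kHz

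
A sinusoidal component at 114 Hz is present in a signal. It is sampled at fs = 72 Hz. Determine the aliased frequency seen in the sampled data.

114 Hz mod fs = 42 Hz.
42 Hz > fs/2 = 36 Hz, folds to fs − 42 Hz = 30 Hz.

30 Hz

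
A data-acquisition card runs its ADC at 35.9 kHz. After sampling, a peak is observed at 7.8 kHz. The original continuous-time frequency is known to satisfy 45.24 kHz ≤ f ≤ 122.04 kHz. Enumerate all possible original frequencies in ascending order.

Frequencies that alias to 7.8 kHz are k·fs ± 7.8 kHz for integer k ≥ 0.
k=0: 7.8 kHz.
k=1: 28.1 kHz, 43.7 kHz.
k=2: 64 kHz, 79.6 kHz.
k=3: 99.9 kHz, 115.5 kHz.
k=4: 135.8 kHz, 151.4 kHz.
Within [45.24 kHz, 122.04 kHz]: 64 kHz, 79.6 kHz, 99.9 kHz, 115.5 kHz.

64 kHz, 79.6 kHz, 99.9 kHz, 115.5 kHz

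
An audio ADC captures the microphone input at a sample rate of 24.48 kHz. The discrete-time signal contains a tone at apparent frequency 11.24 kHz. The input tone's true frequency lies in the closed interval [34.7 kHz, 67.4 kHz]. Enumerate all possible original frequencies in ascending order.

Frequencies that alias to 11.24 kHz are k·fs ± 11.24 kHz for integer k ≥ 0.
k=0: 11.24 kHz.
k=1: 13.24 kHz, 35.72 kHz.
k=2: 37.72 kHz, 60.2 kHz.
k=3: 62.2 kHz, 84.68 kHz.
k=4: 86.68 kHz, 109.16 kHz.
Within [34.7 kHz, 67.4 kHz]: 35.72 kHz, 37.72 kHz, 60.2 kHz, 62.2 kHz.

35.72 kHz, 37.72 kHz, 60.2 kHz, 62.2 kHz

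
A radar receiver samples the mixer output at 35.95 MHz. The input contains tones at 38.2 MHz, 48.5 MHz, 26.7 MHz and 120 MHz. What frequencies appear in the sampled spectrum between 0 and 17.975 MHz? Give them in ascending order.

2.25 MHz, 9.25 MHz, 12.15 MHz, 12.55 MHz

fs/2 = 17.975 MHz.
38.2 MHz mod fs = 2.25 MHz.
2.25 MHz ≤ fs/2 = 17.975 MHz, appears at 2.25 MHz.
48.5 MHz mod fs = 12.55 MHz.
12.55 MHz ≤ fs/2 = 17.975 MHz, appears at 12.55 MHz.
26.7 MHz > fs/2 = 17.975 MHz, folds to fs − 26.7 MHz = 9.25 MHz.
120 MHz mod fs = 12.15 MHz.
12.15 MHz ≤ fs/2 = 17.975 MHz, appears at 12.15 MHz.
Distinct values: {2.25 MHz, 9.25 MHz, 12.15 MHz, 12.55 MHz}.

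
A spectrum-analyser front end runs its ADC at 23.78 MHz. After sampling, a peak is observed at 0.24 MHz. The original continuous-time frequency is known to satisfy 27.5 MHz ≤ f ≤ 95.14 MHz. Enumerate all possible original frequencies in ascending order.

Frequencies that alias to 0.24 MHz are k·fs ± 0.24 MHz for integer k ≥ 0.
k=0: 0.24 MHz.
k=1: 23.54 MHz, 24.02 MHz.
k=2: 47.32 MHz, 47.8 MHz.
k=3: 71.1 MHz, 71.58 MHz.
k=4: 94.88 MHz, 95.36 MHz.
k=5: 118.66 MHz, 119.14 MHz.
Within [27.5 MHz, 95.14 MHz]: 47.32 MHz, 47.8 MHz, 71.1 MHz, 71.58 MHz, 94.88 MHz.

47.32 MHz, 47.8 MHz, 71.1 MHz, 71.58 MHz, 94.88 MHz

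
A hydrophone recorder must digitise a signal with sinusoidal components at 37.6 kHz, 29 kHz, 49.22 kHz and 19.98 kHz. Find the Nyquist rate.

98.44 kHz

Highest-frequency component: 49.22 kHz.
Nyquist rate = 2 × 49.22 kHz = 98.44 kHz.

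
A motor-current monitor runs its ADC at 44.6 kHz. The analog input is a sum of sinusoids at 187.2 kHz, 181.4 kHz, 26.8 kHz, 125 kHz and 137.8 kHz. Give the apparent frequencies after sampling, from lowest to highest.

3 kHz, 4 kHz, 8.8 kHz, 17.8 kHz

fs/2 = 22.3 kHz.
187.2 kHz mod fs = 8.8 kHz.
8.8 kHz ≤ fs/2 = 22.3 kHz, appears at 8.8 kHz.
181.4 kHz mod fs = 3 kHz.
3 kHz ≤ fs/2 = 22.3 kHz, appears at 3 kHz.
26.8 kHz > fs/2 = 22.3 kHz, folds to fs − 26.8 kHz = 17.8 kHz.
125 kHz mod fs = 35.8 kHz.
35.8 kHz > fs/2 = 22.3 kHz, folds to fs − 35.8 kHz = 8.8 kHz.
137.8 kHz mod fs = 4 kHz.
4 kHz ≤ fs/2 = 22.3 kHz, appears at 4 kHz.
Distinct values: {3 kHz, 4 kHz, 8.8 kHz, 17.8 kHz}.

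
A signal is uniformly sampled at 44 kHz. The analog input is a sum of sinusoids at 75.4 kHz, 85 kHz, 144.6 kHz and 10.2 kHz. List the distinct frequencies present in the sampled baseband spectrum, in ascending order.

fs/2 = 22 kHz.
75.4 kHz mod fs = 31.4 kHz.
31.4 kHz > fs/2 = 22 kHz, folds to fs − 31.4 kHz = 12.6 kHz.
85 kHz mod fs = 41 kHz.
41 kHz > fs/2 = 22 kHz, folds to fs − 41 kHz = 3 kHz.
144.6 kHz mod fs = 12.6 kHz.
12.6 kHz ≤ fs/2 = 22 kHz, appears at 12.6 kHz.
10.2 kHz ≤ fs/2 = 22 kHz, passes unchanged.
Distinct values: {3 kHz, 10.2 kHz, 12.6 kHz}.

3 kHz, 10.2 kHz, 12.6 kHz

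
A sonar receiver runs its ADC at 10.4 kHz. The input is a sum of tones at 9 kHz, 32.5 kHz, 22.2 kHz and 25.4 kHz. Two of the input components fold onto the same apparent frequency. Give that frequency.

1.4 kHz

fs/2 = 5.2 kHz.
9 kHz > fs/2 = 5.2 kHz, folds to fs − 9 kHz = 1.4 kHz.
32.5 kHz mod fs = 1.3 kHz.
1.3 kHz ≤ fs/2 = 5.2 kHz, appears at 1.3 kHz.
22.2 kHz mod fs = 1.4 kHz.
1.4 kHz ≤ fs/2 = 5.2 kHz, appears at 1.4 kHz.
25.4 kHz mod fs = 4.6 kHz.
4.6 kHz ≤ fs/2 = 5.2 kHz, appears at 4.6 kHz.
9 kHz and 22.2 kHz both map to 1.4 kHz.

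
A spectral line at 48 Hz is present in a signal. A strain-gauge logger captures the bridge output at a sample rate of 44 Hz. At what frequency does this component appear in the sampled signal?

48 Hz mod fs = 4 Hz.
4 Hz ≤ fs/2 = 22 Hz, appears at 4 Hz.

4 Hz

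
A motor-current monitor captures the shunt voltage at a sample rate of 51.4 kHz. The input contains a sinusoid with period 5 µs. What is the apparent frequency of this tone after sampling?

T = 5 µs → f = 1/T = 200 kHz.
200 kHz mod fs = 45.8 kHz.
45.8 kHz > fs/2 = 25.7 kHz, folds to fs − 45.8 kHz = 5.6 kHz.

5.6 kHz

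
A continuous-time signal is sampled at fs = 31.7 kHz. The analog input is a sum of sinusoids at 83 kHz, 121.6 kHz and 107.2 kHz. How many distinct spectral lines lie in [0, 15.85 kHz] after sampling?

fs/2 = 15.85 kHz.
83 kHz mod fs = 19.6 kHz.
19.6 kHz > fs/2 = 15.85 kHz, folds to fs − 19.6 kHz = 12.1 kHz.
121.6 kHz mod fs = 26.5 kHz.
26.5 kHz > fs/2 = 15.85 kHz, folds to fs − 26.5 kHz = 5.2 kHz.
107.2 kHz mod fs = 12.1 kHz.
12.1 kHz ≤ fs/2 = 15.85 kHz, appears at 12.1 kHz.
Distinct values: {5.2 kHz, 12.1 kHz} → 2.

2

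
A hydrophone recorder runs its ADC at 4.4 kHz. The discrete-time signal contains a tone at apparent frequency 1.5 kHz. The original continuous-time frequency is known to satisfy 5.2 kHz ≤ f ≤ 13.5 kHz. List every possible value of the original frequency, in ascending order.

5.9 kHz, 7.3 kHz, 10.3 kHz, 11.7 kHz

Frequencies that alias to 1.5 kHz are k·fs ± 1.5 kHz for integer k ≥ 0.
k=0: 1.5 kHz.
k=1: 2.9 kHz, 5.9 kHz.
k=2: 7.3 kHz, 10.3 kHz.
k=3: 11.7 kHz, 14.7 kHz.
k=4: 16.1 kHz, 19.1 kHz.
Within [5.2 kHz, 13.5 kHz]: 5.9 kHz, 7.3 kHz, 10.3 kHz, 11.7 kHz.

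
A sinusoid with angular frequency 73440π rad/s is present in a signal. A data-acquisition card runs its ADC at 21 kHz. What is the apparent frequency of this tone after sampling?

ω = 73440π rad/s → f = ω/(2π) = 36720 Hz = 36.72 kHz.
36.72 kHz mod fs = 15.72 kHz.
15.72 kHz > fs/2 = 10.5 kHz, folds to fs − 15.72 kHz = 5.28 kHz.

5.28 kHz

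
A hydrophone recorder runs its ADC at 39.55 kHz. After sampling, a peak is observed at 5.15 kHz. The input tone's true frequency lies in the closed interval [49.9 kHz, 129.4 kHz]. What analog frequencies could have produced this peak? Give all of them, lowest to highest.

Frequencies that alias to 5.15 kHz are k·fs ± 5.15 kHz for integer k ≥ 0.
k=0: 5.15 kHz.
k=1: 34.4 kHz, 44.7 kHz.
k=2: 73.95 kHz, 84.25 kHz.
k=3: 113.5 kHz, 123.8 kHz.
k=4: 153.05 kHz, 163.35 kHz.
Within [49.9 kHz, 129.4 kHz]: 73.95 kHz, 84.25 kHz, 113.5 kHz, 123.8 kHz.

73.95 kHz, 84.25 kHz, 113.5 kHz, 123.8 kHz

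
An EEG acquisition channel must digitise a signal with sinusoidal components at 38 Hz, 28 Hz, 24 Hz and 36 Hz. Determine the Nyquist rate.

Highest-frequency component: 38 Hz.
Nyquist rate = 2 × 38 Hz = 76 Hz.

76 Hz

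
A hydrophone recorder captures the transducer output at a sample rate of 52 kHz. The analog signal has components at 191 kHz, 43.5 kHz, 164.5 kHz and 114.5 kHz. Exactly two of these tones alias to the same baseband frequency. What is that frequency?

8.5 kHz

fs/2 = 26 kHz.
191 kHz mod fs = 35 kHz.
35 kHz > fs/2 = 26 kHz, folds to fs − 35 kHz = 17 kHz.
43.5 kHz > fs/2 = 26 kHz, folds to fs − 43.5 kHz = 8.5 kHz.
164.5 kHz mod fs = 8.5 kHz.
8.5 kHz ≤ fs/2 = 26 kHz, appears at 8.5 kHz.
114.5 kHz mod fs = 10.5 kHz.
10.5 kHz ≤ fs/2 = 26 kHz, appears at 10.5 kHz.
43.5 kHz and 164.5 kHz both map to 8.5 kHz.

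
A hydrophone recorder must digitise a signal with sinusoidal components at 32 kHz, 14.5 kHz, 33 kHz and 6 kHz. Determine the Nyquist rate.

66 kHz

Highest-frequency component: 33 kHz.
Nyquist rate = 2 × 33 kHz = 66 kHz.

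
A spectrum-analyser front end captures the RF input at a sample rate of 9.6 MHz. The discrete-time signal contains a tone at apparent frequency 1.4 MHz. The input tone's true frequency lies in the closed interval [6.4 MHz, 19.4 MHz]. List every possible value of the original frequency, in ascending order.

8.2 MHz, 11 MHz, 17.8 MHz

Frequencies that alias to 1.4 MHz are k·fs ± 1.4 MHz for integer k ≥ 0.
k=0: 1.4 MHz.
k=1: 8.2 MHz, 11 MHz.
k=2: 17.8 MHz, 20.6 MHz.
k=3: 27.4 MHz, 30.2 MHz.
Within [6.4 MHz, 19.4 MHz]: 8.2 MHz, 11 MHz, 17.8 MHz.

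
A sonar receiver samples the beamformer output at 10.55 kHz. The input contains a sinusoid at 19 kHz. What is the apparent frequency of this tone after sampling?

2.1 kHz

19 kHz mod fs = 8.45 kHz.
8.45 kHz > fs/2 = 5.275 kHz, folds to fs − 8.45 kHz = 2.1 kHz.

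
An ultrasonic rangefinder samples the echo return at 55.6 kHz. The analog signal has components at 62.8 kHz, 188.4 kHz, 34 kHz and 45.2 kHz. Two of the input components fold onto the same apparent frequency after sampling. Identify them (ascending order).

34 kHz, 188.4 kHz

fs/2 = 27.8 kHz.
62.8 kHz mod fs = 7.2 kHz.
7.2 kHz ≤ fs/2 = 27.8 kHz, appears at 7.2 kHz.
188.4 kHz mod fs = 21.6 kHz.
21.6 kHz ≤ fs/2 = 27.8 kHz, appears at 21.6 kHz.
34 kHz > fs/2 = 27.8 kHz, folds to fs − 34 kHz = 21.6 kHz.
45.2 kHz > fs/2 = 27.8 kHz, folds to fs − 45.2 kHz = 10.4 kHz.
34 kHz and 188.4 kHz both map to 21.6 kHz.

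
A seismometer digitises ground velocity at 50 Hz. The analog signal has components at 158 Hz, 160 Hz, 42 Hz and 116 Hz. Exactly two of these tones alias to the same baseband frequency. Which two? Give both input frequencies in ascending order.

42 Hz, 158 Hz

fs/2 = 25 Hz.
158 Hz mod fs = 8 Hz.
8 Hz ≤ fs/2 = 25 Hz, appears at 8 Hz.
160 Hz mod fs = 10 Hz.
10 Hz ≤ fs/2 = 25 Hz, appears at 10 Hz.
42 Hz > fs/2 = 25 Hz, folds to fs − 42 Hz = 8 Hz.
116 Hz mod fs = 16 Hz.
16 Hz ≤ fs/2 = 25 Hz, appears at 16 Hz.
42 Hz and 158 Hz both map to 8 Hz.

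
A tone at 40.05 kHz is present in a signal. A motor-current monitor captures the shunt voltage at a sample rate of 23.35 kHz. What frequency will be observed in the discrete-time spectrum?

6.65 kHz

40.05 kHz mod fs = 16.7 kHz.
16.7 kHz > fs/2 = 11.675 kHz, folds to fs − 16.7 kHz = 6.65 kHz.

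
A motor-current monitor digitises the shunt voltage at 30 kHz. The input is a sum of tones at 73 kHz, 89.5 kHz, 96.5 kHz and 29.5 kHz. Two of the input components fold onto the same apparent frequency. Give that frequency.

fs/2 = 15 kHz.
73 kHz mod fs = 13 kHz.
13 kHz ≤ fs/2 = 15 kHz, appears at 13 kHz.
89.5 kHz mod fs = 29.5 kHz.
29.5 kHz > fs/2 = 15 kHz, folds to fs − 29.5 kHz = 0.5 kHz.
96.5 kHz mod fs = 6.5 kHz.
6.5 kHz ≤ fs/2 = 15 kHz, appears at 6.5 kHz.
29.5 kHz > fs/2 = 15 kHz, folds to fs − 29.5 kHz = 0.5 kHz.
29.5 kHz and 89.5 kHz both map to 0.5 kHz.

0.5 kHz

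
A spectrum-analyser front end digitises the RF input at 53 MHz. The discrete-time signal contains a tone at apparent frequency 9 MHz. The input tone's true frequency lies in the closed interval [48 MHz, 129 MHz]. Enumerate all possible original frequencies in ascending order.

Frequencies that alias to 9 MHz are k·fs ± 9 MHz for integer k ≥ 0.
k=0: 9 MHz.
k=1: 44 MHz, 62 MHz.
k=2: 97 MHz, 115 MHz.
k=3: 150 MHz, 168 MHz.
Within [48 MHz, 129 MHz]: 62 MHz, 97 MHz, 115 MHz.

62 MHz, 97 MHz, 115 MHz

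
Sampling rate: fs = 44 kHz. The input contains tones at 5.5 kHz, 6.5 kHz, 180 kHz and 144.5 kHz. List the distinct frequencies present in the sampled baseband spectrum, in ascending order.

4 kHz, 5.5 kHz, 6.5 kHz, 12.5 kHz

fs/2 = 22 kHz.
5.5 kHz ≤ fs/2 = 22 kHz, passes unchanged.
6.5 kHz ≤ fs/2 = 22 kHz, passes unchanged.
180 kHz mod fs = 4 kHz.
4 kHz ≤ fs/2 = 22 kHz, appears at 4 kHz.
144.5 kHz mod fs = 12.5 kHz.
12.5 kHz ≤ fs/2 = 22 kHz, appears at 12.5 kHz.
Distinct values: {4 kHz, 5.5 kHz, 6.5 kHz, 12.5 kHz}.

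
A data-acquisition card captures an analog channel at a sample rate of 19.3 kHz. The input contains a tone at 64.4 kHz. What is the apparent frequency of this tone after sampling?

64.4 kHz mod fs = 6.5 kHz.
6.5 kHz ≤ fs/2 = 9.65 kHz, appears at 6.5 kHz.

6.5 kHz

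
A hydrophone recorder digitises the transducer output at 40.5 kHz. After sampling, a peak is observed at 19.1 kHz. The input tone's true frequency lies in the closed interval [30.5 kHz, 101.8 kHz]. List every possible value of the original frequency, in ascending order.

Frequencies that alias to 19.1 kHz are k·fs ± 19.1 kHz for integer k ≥ 0.
k=0: 19.1 kHz.
k=1: 21.4 kHz, 59.6 kHz.
k=2: 61.9 kHz, 100.1 kHz.
k=3: 102.4 kHz, 140.6 kHz.
Within [30.5 kHz, 101.8 kHz]: 59.6 kHz, 61.9 kHz, 100.1 kHz.

59.6 kHz, 61.9 kHz, 100.1 kHz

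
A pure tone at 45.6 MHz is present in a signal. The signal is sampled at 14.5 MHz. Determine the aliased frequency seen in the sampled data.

2.1 MHz

45.6 MHz mod fs = 2.1 MHz.
2.1 MHz ≤ fs/2 = 7.25 MHz, appears at 2.1 MHz.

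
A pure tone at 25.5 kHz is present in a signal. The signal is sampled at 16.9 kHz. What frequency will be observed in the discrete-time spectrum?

8.3 kHz

25.5 kHz mod fs = 8.6 kHz.
8.6 kHz > fs/2 = 8.45 kHz, folds to fs − 8.6 kHz = 8.3 kHz.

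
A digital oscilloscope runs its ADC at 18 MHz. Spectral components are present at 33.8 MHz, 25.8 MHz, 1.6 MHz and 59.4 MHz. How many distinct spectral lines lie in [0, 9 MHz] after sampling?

fs/2 = 9 MHz.
33.8 MHz mod fs = 15.8 MHz.
15.8 MHz > fs/2 = 9 MHz, folds to fs − 15.8 MHz = 2.2 MHz.
25.8 MHz mod fs = 7.8 MHz.
7.8 MHz ≤ fs/2 = 9 MHz, appears at 7.8 MHz.
1.6 MHz ≤ fs/2 = 9 MHz, passes unchanged.
59.4 MHz mod fs = 5.4 MHz.
5.4 MHz ≤ fs/2 = 9 MHz, appears at 5.4 MHz.
Distinct values: {1.6 MHz, 2.2 MHz, 5.4 MHz, 7.8 MHz} → 4.

4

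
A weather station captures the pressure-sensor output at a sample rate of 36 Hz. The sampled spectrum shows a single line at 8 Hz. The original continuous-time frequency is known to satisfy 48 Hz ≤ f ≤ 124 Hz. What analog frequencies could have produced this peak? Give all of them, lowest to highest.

Frequencies that alias to 8 Hz are k·fs ± 8 Hz for integer k ≥ 0.
k=0: 8 Hz.
k=1: 28 Hz, 44 Hz.
k=2: 64 Hz, 80 Hz.
k=3: 100 Hz, 116 Hz.
k=4: 136 Hz, 152 Hz.
Within [48 Hz, 124 Hz]: 64 Hz, 80 Hz, 100 Hz, 116 Hz.

64 Hz, 80 Hz, 100 Hz, 116 Hz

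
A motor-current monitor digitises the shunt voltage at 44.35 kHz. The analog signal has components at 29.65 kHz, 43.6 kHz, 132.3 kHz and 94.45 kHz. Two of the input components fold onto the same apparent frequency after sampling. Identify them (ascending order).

fs/2 = 22.175 kHz.
29.65 kHz > fs/2 = 22.175 kHz, folds to fs − 29.65 kHz = 14.7 kHz.
43.6 kHz > fs/2 = 22.175 kHz, folds to fs − 43.6 kHz = 0.75 kHz.
132.3 kHz mod fs = 43.6 kHz.
43.6 kHz > fs/2 = 22.175 kHz, folds to fs − 43.6 kHz = 0.75 kHz.
94.45 kHz mod fs = 5.75 kHz.
5.75 kHz ≤ fs/2 = 22.175 kHz, appears at 5.75 kHz.
43.6 kHz and 132.3 kHz both map to 0.75 kHz.

43.6 kHz, 132.3 kHz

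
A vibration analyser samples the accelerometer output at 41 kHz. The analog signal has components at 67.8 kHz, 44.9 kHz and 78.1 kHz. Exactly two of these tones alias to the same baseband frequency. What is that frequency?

fs/2 = 20.5 kHz.
67.8 kHz mod fs = 26.8 kHz.
26.8 kHz > fs/2 = 20.5 kHz, folds to fs − 26.8 kHz = 14.2 kHz.
44.9 kHz mod fs = 3.9 kHz.
3.9 kHz ≤ fs/2 = 20.5 kHz, appears at 3.9 kHz.
78.1 kHz mod fs = 37.1 kHz.
37.1 kHz > fs/2 = 20.5 kHz, folds to fs − 37.1 kHz = 3.9 kHz.
44.9 kHz and 78.1 kHz both map to 3.9 kHz.

3.9 kHz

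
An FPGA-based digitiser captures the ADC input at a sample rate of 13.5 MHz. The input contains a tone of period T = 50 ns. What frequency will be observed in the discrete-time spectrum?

6.5 MHz

T = 50 ns → f = 1/T = 20 MHz.
20 MHz mod fs = 6.5 MHz.
6.5 MHz ≤ fs/2 = 6.75 MHz, appears at 6.5 MHz.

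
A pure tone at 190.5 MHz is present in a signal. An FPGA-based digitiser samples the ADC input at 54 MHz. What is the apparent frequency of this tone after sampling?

25.5 MHz

190.5 MHz mod fs = 28.5 MHz.
28.5 MHz > fs/2 = 27 MHz, folds to fs − 28.5 MHz = 25.5 MHz.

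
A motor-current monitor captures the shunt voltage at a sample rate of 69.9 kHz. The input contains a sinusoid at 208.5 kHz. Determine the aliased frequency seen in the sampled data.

1.2 kHz

208.5 kHz mod fs = 68.7 kHz.
68.7 kHz > fs/2 = 34.95 kHz, folds to fs − 68.7 kHz = 1.2 kHz.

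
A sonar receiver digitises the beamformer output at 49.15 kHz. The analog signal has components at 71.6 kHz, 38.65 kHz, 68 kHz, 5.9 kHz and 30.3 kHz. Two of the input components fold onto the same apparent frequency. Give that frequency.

fs/2 = 24.575 kHz.
71.6 kHz mod fs = 22.45 kHz.
22.45 kHz ≤ fs/2 = 24.575 kHz, appears at 22.45 kHz.
38.65 kHz > fs/2 = 24.575 kHz, folds to fs − 38.65 kHz = 10.5 kHz.
68 kHz mod fs = 18.85 kHz.
18.85 kHz ≤ fs/2 = 24.575 kHz, appears at 18.85 kHz.
5.9 kHz ≤ fs/2 = 24.575 kHz, passes unchanged.
30.3 kHz > fs/2 = 24.575 kHz, folds to fs − 30.3 kHz = 18.85 kHz.
30.3 kHz and 68 kHz both map to 18.85 kHz.

18.85 kHz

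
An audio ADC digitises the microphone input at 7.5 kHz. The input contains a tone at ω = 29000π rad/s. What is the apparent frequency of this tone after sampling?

ω = 29000π rad/s → f = ω/(2π) = 14500 Hz = 14.5 kHz.
14.5 kHz mod fs = 7 kHz.
7 kHz > fs/2 = 3.75 kHz, folds to fs − 7 kHz = 0.5 kHz.

0.5 kHz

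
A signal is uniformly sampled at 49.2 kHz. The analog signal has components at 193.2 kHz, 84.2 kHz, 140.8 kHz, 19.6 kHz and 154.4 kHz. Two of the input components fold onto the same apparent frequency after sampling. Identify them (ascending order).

fs/2 = 24.6 kHz.
193.2 kHz mod fs = 45.6 kHz.
45.6 kHz > fs/2 = 24.6 kHz, folds to fs − 45.6 kHz = 3.6 kHz.
84.2 kHz mod fs = 35 kHz.
35 kHz > fs/2 = 24.6 kHz, folds to fs − 35 kHz = 14.2 kHz.
140.8 kHz mod fs = 42.4 kHz.
42.4 kHz > fs/2 = 24.6 kHz, folds to fs − 42.4 kHz = 6.8 kHz.
19.6 kHz ≤ fs/2 = 24.6 kHz, passes unchanged.
154.4 kHz mod fs = 6.8 kHz.
6.8 kHz ≤ fs/2 = 24.6 kHz, appears at 6.8 kHz.
140.8 kHz and 154.4 kHz both map to 6.8 kHz.

140.8 kHz, 154.4 kHz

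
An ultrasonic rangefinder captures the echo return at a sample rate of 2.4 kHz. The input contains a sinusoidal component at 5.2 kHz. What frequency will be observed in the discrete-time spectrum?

0.4 kHz

5.2 kHz mod fs = 0.4 kHz.
0.4 kHz ≤ fs/2 = 1.2 kHz, appears at 0.4 kHz.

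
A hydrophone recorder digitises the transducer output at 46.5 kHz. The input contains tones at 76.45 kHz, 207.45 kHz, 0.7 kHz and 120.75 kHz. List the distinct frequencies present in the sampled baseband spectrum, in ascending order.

0.7 kHz, 16.55 kHz, 18.75 kHz, 21.45 kHz

fs/2 = 23.25 kHz.
76.45 kHz mod fs = 29.95 kHz.
29.95 kHz > fs/2 = 23.25 kHz, folds to fs − 29.95 kHz = 16.55 kHz.
207.45 kHz mod fs = 21.45 kHz.
21.45 kHz ≤ fs/2 = 23.25 kHz, appears at 21.45 kHz.
0.7 kHz ≤ fs/2 = 23.25 kHz, passes unchanged.
120.75 kHz mod fs = 27.75 kHz.
27.75 kHz > fs/2 = 23.25 kHz, folds to fs − 27.75 kHz = 18.75 kHz.
Distinct values: {0.7 kHz, 16.55 kHz, 18.75 kHz, 21.45 kHz}.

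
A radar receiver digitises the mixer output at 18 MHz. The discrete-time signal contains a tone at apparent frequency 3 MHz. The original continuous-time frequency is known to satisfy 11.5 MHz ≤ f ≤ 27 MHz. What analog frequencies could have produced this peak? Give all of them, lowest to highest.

15 MHz, 21 MHz

Frequencies that alias to 3 MHz are k·fs ± 3 MHz for integer k ≥ 0.
k=0: 3 MHz.
k=1: 15 MHz, 21 MHz.
k=2: 33 MHz, 39 MHz.
Within [11.5 MHz, 27 MHz]: 15 MHz, 21 MHz.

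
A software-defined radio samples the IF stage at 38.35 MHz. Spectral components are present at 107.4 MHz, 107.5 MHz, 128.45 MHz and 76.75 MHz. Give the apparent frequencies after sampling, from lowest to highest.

0.05 MHz, 7.55 MHz, 7.65 MHz, 13.4 MHz

fs/2 = 19.175 MHz.
107.4 MHz mod fs = 30.7 MHz.
30.7 MHz > fs/2 = 19.175 MHz, folds to fs − 30.7 MHz = 7.65 MHz.
107.5 MHz mod fs = 30.8 MHz.
30.8 MHz > fs/2 = 19.175 MHz, folds to fs − 30.8 MHz = 7.55 MHz.
128.45 MHz mod fs = 13.4 MHz.
13.4 MHz ≤ fs/2 = 19.175 MHz, appears at 13.4 MHz.
76.75 MHz mod fs = 0.05 MHz.
0.05 MHz ≤ fs/2 = 19.175 MHz, appears at 0.05 MHz.
Distinct values: {0.05 MHz, 7.55 MHz, 7.65 MHz, 13.4 MHz}.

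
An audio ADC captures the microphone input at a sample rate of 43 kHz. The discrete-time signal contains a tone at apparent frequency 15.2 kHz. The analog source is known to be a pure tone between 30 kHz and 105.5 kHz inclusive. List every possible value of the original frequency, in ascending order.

Frequencies that alias to 15.2 kHz are k·fs ± 15.2 kHz for integer k ≥ 0.
k=0: 15.2 kHz.
k=1: 27.8 kHz, 58.2 kHz.
k=2: 70.8 kHz, 101.2 kHz.
k=3: 113.8 kHz, 144.2 kHz.
Within [30 kHz, 105.5 kHz]: 58.2 kHz, 70.8 kHz, 101.2 kHz.

58.2 kHz, 70.8 kHz, 101.2 kHz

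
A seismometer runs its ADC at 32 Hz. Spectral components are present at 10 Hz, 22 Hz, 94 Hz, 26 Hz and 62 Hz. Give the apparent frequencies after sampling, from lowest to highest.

2 Hz, 6 Hz, 10 Hz

fs/2 = 16 Hz.
10 Hz ≤ fs/2 = 16 Hz, passes unchanged.
22 Hz > fs/2 = 16 Hz, folds to fs − 22 Hz = 10 Hz.
94 Hz mod fs = 30 Hz.
30 Hz > fs/2 = 16 Hz, folds to fs − 30 Hz = 2 Hz.
26 Hz > fs/2 = 16 Hz, folds to fs − 26 Hz = 6 Hz.
62 Hz mod fs = 30 Hz.
30 Hz > fs/2 = 16 Hz, folds to fs − 30 Hz = 2 Hz.
Distinct values: {2 Hz, 6 Hz, 10 Hz}.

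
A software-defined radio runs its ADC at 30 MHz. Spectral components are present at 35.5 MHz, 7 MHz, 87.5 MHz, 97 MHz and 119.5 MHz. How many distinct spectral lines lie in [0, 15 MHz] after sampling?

4

fs/2 = 15 MHz.
35.5 MHz mod fs = 5.5 MHz.
5.5 MHz ≤ fs/2 = 15 MHz, appears at 5.5 MHz.
7 MHz ≤ fs/2 = 15 MHz, passes unchanged.
87.5 MHz mod fs = 27.5 MHz.
27.5 MHz > fs/2 = 15 MHz, folds to fs − 27.5 MHz = 2.5 MHz.
97 MHz mod fs = 7 MHz.
7 MHz ≤ fs/2 = 15 MHz, appears at 7 MHz.
119.5 MHz mod fs = 29.5 MHz.
29.5 MHz > fs/2 = 15 MHz, folds to fs − 29.5 MHz = 0.5 MHz.
Distinct values: {0.5 MHz, 2.5 MHz, 5.5 MHz, 7 MHz} → 4.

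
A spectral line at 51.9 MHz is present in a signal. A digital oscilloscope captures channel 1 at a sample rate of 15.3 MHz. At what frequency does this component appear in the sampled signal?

6 MHz

51.9 MHz mod fs = 6 MHz.
6 MHz ≤ fs/2 = 7.65 MHz, appears at 6 MHz.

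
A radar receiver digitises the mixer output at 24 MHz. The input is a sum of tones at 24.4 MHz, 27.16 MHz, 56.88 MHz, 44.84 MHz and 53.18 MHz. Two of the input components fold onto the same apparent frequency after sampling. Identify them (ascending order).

fs/2 = 12 MHz.
24.4 MHz mod fs = 0.4 MHz.
0.4 MHz ≤ fs/2 = 12 MHz, appears at 0.4 MHz.
27.16 MHz mod fs = 3.16 MHz.
3.16 MHz ≤ fs/2 = 12 MHz, appears at 3.16 MHz.
56.88 MHz mod fs = 8.88 MHz.
8.88 MHz ≤ fs/2 = 12 MHz, appears at 8.88 MHz.
44.84 MHz mod fs = 20.84 MHz.
20.84 MHz > fs/2 = 12 MHz, folds to fs − 20.84 MHz = 3.16 MHz.
53.18 MHz mod fs = 5.18 MHz.
5.18 MHz ≤ fs/2 = 12 MHz, appears at 5.18 MHz.
27.16 MHz and 44.84 MHz both map to 3.16 MHz.

27.16 MHz, 44.84 MHz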